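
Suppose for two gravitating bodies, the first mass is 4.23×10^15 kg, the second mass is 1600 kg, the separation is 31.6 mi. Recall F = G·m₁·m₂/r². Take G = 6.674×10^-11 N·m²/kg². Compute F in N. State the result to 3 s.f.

0.175 N

From Newton's law of gravitation: F = Gm₁m₂/r².
m₁ = 4.23×10^15 kg; m₂ = 1600 kg; r = 31.6 mi = 50855 m; G = 6.674×10^-11 N·m²/kg².
F = 0.1747 N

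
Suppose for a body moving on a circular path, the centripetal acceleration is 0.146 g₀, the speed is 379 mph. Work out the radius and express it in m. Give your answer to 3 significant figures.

Rearranging: r = v²/a.
a = 0.146 g₀ = 1.432 m/s²; v = 379 mph = 169.4 m/s.
r = 20049 m

20000 m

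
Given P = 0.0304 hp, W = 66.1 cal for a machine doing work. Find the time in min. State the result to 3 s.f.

Rearranging P = W/t for t: t = W/P.
P = 0.0304 hp = 22.67 W; W = 66.1 cal = 276.6 J.
t = 12.20 s
12.20 s × (1 min / 60.00 s) = 0.2033 min

0.203 min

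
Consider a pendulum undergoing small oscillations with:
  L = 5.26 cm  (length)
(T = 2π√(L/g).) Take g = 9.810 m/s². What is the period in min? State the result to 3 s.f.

0.00767 min

T is given directly by: T = 2π√(L/g).
L = 5.26 cm = 0.05260 m; g = 9.810 m/s².
T = 0.4601 s
0.4601 s × (1 min / 60.00 s) = 0.007668 min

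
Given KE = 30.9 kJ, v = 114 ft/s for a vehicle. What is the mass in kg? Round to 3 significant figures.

51.2 kg

Rearranging: m = 2·KE/v².
KE = 30.9 kJ = 30900 J; v = 114 ft/s = 34.75 m/s.
m = 51.19 kg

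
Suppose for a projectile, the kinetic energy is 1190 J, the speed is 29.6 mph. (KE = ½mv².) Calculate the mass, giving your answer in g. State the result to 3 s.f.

Solving KE = ½mv² for m: m = 2·KE/v².
KE = 1190 J; v = 29.6 mph = 13.23 m/s.
m = 13.59 kg
13.59 kg × (1 g / 0.001000 kg) = 13593 g

13600 g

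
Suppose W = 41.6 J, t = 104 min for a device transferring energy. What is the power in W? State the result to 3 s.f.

P is given directly by: P = W/t.
W = 41.6 J; t = 104 min = 6240 s.
P = 0.006667 W

0.00667 W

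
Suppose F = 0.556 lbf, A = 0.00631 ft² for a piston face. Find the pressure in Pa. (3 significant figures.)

4220 Pa

Directly: P = F/A.
F = 0.556 lbf = 2.473 N; A = 0.00631 ft² = 5.862×10^-4 m².
P = 4219 Pa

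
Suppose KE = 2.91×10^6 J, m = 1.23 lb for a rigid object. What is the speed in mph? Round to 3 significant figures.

Rearranging KE = ½mv² for v: v = √(2·KE/m).
KE = 2.91×10^6 J; m = 1.23 lb = 0.5579 kg.
v = 3230 m/s
3230 m/s × (1 mph / 0.4470 m/s) = 7225 mph

7220 mph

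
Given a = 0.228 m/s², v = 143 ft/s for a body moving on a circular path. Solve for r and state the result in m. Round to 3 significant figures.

Solving a = v²/r for r: r = v²/a.
a = 0.228 m/s²; v = 143 ft/s = 43.59 m/s.
r = 8332 m

8330 m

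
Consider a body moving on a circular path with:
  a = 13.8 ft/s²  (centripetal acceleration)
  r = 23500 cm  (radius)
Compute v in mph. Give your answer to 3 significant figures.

70.3 mph

Rearranging a = v²/r for v: v = √(a·r).
a = 13.8 ft/s² = 4.206 m/s²; r = 23500 cm = 235.0 m.
v = 31.44 m/s
31.44 m/s × (1 mph / 0.4470 m/s) = 70.33 mph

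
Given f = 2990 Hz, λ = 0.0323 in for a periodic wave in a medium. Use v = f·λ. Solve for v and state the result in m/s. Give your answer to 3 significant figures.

2.45 m/s

v is given directly by: v = fλ.
f = 2990 Hz; λ = 0.0323 in = 8.204×10^-4 m.
v = 2.453 m/s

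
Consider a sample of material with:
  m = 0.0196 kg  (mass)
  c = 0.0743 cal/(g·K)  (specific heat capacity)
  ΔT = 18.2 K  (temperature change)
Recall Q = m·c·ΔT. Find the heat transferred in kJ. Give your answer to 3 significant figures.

0.111 kJ

Q is given directly by: Q = mcΔT.
m = 0.0196 kg; c = 0.0743 cal/(g·K) = 310.9 J/(kg·K); ΔT = 18.2 K.
Q = 110.9 J
110.9 J × (1 kJ / 1000 J) = 0.1109 kJ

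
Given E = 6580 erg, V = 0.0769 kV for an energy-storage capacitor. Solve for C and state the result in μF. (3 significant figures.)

Solving E = ½C·V² for C: C = 2E/V².
E = 6580 erg = 6.580×10^-4 J; V = 0.0769 kV = 76.90 V.
C = 2.225×10^-7 F
2.225×10^-7 F × (1 μF / 1.000×10^-6 F) = 0.2225 μF

0.223 μF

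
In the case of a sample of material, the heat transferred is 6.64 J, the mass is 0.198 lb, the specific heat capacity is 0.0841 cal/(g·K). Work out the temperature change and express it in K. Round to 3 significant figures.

Rearranging Q = m·c·ΔT for ΔT: ΔT = Q/(m·c).
Q = 6.64 J; m = 0.198 lb = 0.08981 kg; c = 0.0841 cal/(g·K) = 351.9 J/(kg·K).
ΔT = 0.2101 K

0.210 K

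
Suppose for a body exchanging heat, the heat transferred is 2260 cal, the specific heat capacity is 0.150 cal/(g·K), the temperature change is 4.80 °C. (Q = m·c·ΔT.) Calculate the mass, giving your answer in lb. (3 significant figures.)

6.92 lb

Solving Q = m·c·ΔT for m: m = Q/(c·ΔT).
Q = 2260 cal = 9456 J; c = 0.150 cal/(g·K) = 627.6 J/(kg·K); ΔT = 4.80 °C = 4.800 K.
m = 3.139 kg
3.139 kg × (1 lb / 0.4536 kg) = 6.920 lb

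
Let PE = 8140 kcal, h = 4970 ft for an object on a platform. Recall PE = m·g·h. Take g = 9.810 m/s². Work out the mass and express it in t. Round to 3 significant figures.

Rearranging: m = PE/(g·h).
PE = 8140 kcal = 3.406×10^7 J; h = 4970 ft = 1515 m; g = 9.810 m/s².
m = 2292 kg
2292 kg × (1 t / 1000 kg) = 2.292 t

2.29 t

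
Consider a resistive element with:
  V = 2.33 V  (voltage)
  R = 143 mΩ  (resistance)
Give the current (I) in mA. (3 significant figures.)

16300 mA

Rearranging: I = V/R.
V = 2.33 V; R = 143 mΩ = 0.1430 Ω.
I = 16.29 A
16.29 A × (1 mA / 0.001000 A) = 16294 mA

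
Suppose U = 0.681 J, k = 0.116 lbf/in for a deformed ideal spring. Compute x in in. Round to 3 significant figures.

Solving U = ½k·x² for x: x = √(2U/k).
U = 0.681 J; k = 0.116 lbf/in = 20.31 N/m.
x = 0.2589 m
0.2589 m × (1 in / 0.02540 m) = 10.19 in

10.2 in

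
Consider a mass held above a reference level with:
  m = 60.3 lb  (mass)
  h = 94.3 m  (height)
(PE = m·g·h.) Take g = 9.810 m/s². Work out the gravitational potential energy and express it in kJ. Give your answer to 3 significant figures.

PE is given directly by: PE = mgh.
m = 60.3 lb = 27.35 kg; h = 94.3 m; g = 9.810 m/s².
PE = 25303 J  (the unit combination reduces to kg·m²/s² = J)
25303 J × (1 kJ / 1000 J) = 25.30 kJ

25.3 kJ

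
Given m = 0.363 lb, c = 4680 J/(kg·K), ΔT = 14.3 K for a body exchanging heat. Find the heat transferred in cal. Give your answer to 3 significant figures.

Directly: Q = mcΔT.
m = 0.363 lb = 0.1647 kg; c = 4680 J/(kg·K); ΔT = 14.3 K.
Q = 11019 J  (the unit combination reduces to kg·m²/s² = J)
11019 J × (1 cal / 4.184 J) = 2634 cal

2630 cal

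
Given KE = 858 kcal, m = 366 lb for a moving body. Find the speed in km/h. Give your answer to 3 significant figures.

Rearranging KE = ½mv² for v: v = √(2·KE/m).
KE = 858 kcal = 3.590×10^6 J; m = 366 lb = 166.0 kg.
v = 208.0 m/s
208.0 m/s × (1 km/h / 0.2778 m/s) = 748.7 km/h

749 km/h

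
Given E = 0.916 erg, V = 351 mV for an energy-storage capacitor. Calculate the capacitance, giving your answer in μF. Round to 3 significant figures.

Solving E = ½C·V² for C: C = 2E/V².
E = 0.916 erg = 9.160×10^-8 J; V = 351 mV = 0.3510 V.
C = 1.487×10^-6 F
1.487×10^-6 F × (1 μF / 1.000×10^-6 F) = 1.487 μF

1.49 μF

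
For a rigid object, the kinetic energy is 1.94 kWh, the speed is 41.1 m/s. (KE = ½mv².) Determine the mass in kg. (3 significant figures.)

Rearranging KE = ½mv² for m: m = 2·KE/v².
KE = 1.94 kWh = 6.984×10^6 J; v = 41.1 m/s.
m = 8269 kg

8270 kg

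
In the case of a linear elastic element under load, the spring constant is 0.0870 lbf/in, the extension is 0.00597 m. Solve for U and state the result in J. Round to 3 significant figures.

Directly: U = ½kx².
k = 0.0870 lbf/in = 15.24 N/m; x = 0.00597 m.
U = 2.715×10^-4 J  (the unit combination reduces to kg·m²/s² = J)

2.72×10^-4 J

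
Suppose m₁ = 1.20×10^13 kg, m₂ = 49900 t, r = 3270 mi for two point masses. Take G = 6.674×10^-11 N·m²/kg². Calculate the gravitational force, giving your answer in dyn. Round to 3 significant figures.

144 dyn

F is given directly by: F = Gm₁m₂/r².
m₁ = 1.20×10^13 kg; m₂ = 49900 t = 4.990×10^7 kg; r = 3270 mi = 5.263×10^6 m; G = 6.674×10^-11 N·m²/kg².
F = 0.001443 N
0.001443 N × (1 dyn / 1.000×10^-5 N) = 144.3 dyn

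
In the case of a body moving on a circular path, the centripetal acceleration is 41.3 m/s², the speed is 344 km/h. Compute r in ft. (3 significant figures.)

725 ft

Rearranging a = v²/r for r: r = v²/a.
a = 41.3 m/s²; v = 344 km/h = 95.56 m/s.
r = 221.1 m
221.1 m × (1 ft / 0.3048 m) = 725.3 ft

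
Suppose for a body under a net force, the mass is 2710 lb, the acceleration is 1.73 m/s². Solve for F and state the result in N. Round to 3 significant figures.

F is given directly by: F = m·a.
m = 2710 lb = 1229 kg; a = 1.73 m/s².
F = 2127 N

2130 N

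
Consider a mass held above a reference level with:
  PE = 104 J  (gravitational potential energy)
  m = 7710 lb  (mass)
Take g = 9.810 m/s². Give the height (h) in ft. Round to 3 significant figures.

Solving PE = m·g·h for h: h = PE/(m·g).
PE = 104 J; m = 7710 lb = 3497 kg; g = 9.810 m/s².
h = 0.003031 m
0.003031 m × (1 ft / 0.3048 m) = 0.009946 ft

0.00995 ft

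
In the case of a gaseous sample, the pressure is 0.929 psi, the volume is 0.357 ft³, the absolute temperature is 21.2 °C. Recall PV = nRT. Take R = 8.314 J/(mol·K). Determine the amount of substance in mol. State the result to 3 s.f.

From the ideal-gas law: n = PV/(RT).
P = 0.929 psi = 6405 Pa; V = 0.357 ft³ = 0.01011 m³; T = 21.2 °C = 294.3 K; R = 8.314 J/(mol·K).
n = 0.02646 mol

0.0265 mol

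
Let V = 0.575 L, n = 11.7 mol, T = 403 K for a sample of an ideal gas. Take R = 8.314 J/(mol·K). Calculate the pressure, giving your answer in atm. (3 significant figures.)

From the ideal-gas law: P = nRT/V.
V = 0.575 L = 5.750×10^-4 m³; n = 11.7 mol; T = 403 K; R = 8.314 J/(mol·K).
P = 6.818×10^7 Pa
6.818×10^7 Pa × (1 atm / 1.013×10^5 Pa) = 672.8 atm

673 atm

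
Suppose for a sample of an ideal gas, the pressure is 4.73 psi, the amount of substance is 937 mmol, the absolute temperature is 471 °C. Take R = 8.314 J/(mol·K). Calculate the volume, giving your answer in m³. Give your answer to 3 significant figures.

From the ideal-gas law: V = nRT/P.
P = 4.73 psi = 32612 Pa; n = 937 mmol = 0.9370 mol; T = 471 °C = 744.1 K; R = 8.314 J/(mol·K).
V = 0.1778 m³

0.178 m³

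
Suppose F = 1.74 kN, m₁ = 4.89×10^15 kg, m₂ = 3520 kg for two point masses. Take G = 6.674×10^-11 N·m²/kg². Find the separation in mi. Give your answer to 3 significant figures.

0.505 mi

From Newton's law of gravitation: r = √(G·m₁m₂/F).
F = 1.74 kN = 1740 N; m₁ = 4.89×10^15 kg; m₂ = 3520 kg; G = 6.674×10^-11 N·m²/kg².
r = 812.5 m
812.5 m × (1 mi / 1609 m) = 0.5049 mi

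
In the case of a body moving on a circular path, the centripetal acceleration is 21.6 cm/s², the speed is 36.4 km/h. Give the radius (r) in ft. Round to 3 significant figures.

1550 ft

Solving a = v²/r for r: r = v²/a.
a = 21.6 cm/s² = 0.2160 m/s²; v = 36.4 km/h = 10.11 m/s.
r = 473.3 m
473.3 m × (1 ft / 0.3048 m) = 1553 ft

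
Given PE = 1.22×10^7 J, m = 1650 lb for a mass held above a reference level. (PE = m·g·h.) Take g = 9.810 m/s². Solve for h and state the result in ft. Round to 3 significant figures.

5450 ft

Solving PE = m·g·h for h: h = PE/(m·g).
PE = 1.22×10^7 J; m = 1650 lb = 748.4 kg; g = 9.810 m/s².
h = 1662 m
1662 m × (1 ft / 0.3048 m) = 5452 ft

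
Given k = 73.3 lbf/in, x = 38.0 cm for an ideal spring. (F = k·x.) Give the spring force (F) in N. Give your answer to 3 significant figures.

4880 N

From Hooke's law: F = kx.
k = 73.3 lbf/in = 12837 N/m; x = 38.0 cm = 0.3800 m.
F = 4878 N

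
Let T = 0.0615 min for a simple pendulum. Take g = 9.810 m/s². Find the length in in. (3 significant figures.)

Rearranging T = 2π√(L/g) for L: L = g·(T/2π)².
T = 0.0615 min = 3.690 s; g = 9.810 m/s².
L = 3.383 m
3.383 m × (1 in / 0.02540 m) = 133.2 in

133 in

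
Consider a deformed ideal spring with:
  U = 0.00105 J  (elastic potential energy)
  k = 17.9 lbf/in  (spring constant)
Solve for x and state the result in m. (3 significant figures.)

8.18×10^-4 m

Solving U = ½k·x² for x: x = √(2U/k).
U = 0.00105 J; k = 17.9 lbf/in = 3135 N/m.
x = 8.185×10^-4 m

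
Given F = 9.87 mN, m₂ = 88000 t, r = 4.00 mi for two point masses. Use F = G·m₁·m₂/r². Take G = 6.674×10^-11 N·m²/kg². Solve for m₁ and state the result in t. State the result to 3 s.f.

From Newton's law of gravitation: m₁ = F·r²/(G·m₂).
F = 9.87 mN = 0.009870 N; m₂ = 88000 t = 8.800×10^7 kg; r = 4.00 mi = 6437 m; G = 6.674×10^-11 N·m²/kg².
m₁ = 6.964×10^7 kg
6.964×10^7 kg × (1 t / 1000 kg) = 69641 t

69600 t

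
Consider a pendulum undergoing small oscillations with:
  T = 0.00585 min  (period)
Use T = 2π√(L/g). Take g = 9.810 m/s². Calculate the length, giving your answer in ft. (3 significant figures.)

Rearranging: L = g·(T/2π)².
T = 0.00585 min = 0.3510 s; g = 9.810 m/s².
L = 0.03061 m
0.03061 m × (1 ft / 0.3048 m) = 0.1004 ft

0.100 ft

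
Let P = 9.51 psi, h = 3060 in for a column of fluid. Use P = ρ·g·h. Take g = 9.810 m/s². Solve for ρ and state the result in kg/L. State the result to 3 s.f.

Solving P = ρ·g·h for ρ: ρ = P/(g·h).
P = 9.51 psi = 65569 Pa; h = 3060 in = 77.72 m; g = 9.810 m/s².
ρ = 86.00 kg/m³
86.00 kg/m³ × (1 kg/L / 1000 kg/m³) = 0.08600 kg/L

0.0860 kg/L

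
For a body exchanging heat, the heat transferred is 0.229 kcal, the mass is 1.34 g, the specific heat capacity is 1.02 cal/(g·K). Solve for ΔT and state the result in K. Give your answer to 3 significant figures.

168 K

Rearranging Q = m·c·ΔT for ΔT: ΔT = Q/(m·c).
Q = 0.229 kcal = 958.1 J; m = 1.34 g = 0.001340 kg; c = 1.02 cal/(g·K) = 4268 J/(kg·K).
ΔT = 167.5 K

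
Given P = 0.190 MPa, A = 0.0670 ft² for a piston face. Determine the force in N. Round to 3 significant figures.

1180 N

Solving P = F/A for F: F = P·A.
P = 0.190 MPa = 1.900×10^5 Pa; A = 0.0670 ft² = 0.006225 m².
F = 1183 N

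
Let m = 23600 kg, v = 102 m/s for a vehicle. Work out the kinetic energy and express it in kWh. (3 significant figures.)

KE is given directly by: KE = ½mv².
m = 23600 kg; v = 102 m/s.
KE = 1.228×10^8 J  (the unit combination reduces to kg·m²/s² = J)
1.228×10^8 J × (1 kWh / 3.600×10^6 J) = 34.10 kWh

34.1 kWh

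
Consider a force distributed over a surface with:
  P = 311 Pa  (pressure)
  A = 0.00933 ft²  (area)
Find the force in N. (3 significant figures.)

0.270 N

Solving P = F/A for F: F = P·A.
P = 311 Pa; A = 0.00933 ft² = 8.668×10^-4 m².
F = 0.2696 N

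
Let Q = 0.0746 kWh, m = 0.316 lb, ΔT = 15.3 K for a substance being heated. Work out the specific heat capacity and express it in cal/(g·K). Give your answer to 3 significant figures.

29.3 cal/(g·K)

Rearranging Q = m·c·ΔT for c: c = Q/(m·ΔT).
Q = 0.0746 kWh = 2.686×10^5 J; m = 0.316 lb = 0.1433 kg; ΔT = 15.3 K.
c = 1.225×10^5 J/(kg·K)
1.225×10^5 J/(kg·K) × (1 cal/(g·K) / 4184 J/(kg·K)) = 29.27 cal/(g·K)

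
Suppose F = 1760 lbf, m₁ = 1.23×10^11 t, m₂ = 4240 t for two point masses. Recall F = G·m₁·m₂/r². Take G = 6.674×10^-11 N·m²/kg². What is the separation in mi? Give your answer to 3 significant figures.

From Newton's law of gravitation: r = √(G·m₁m₂/F).
F = 1760 lbf = 7829 N; m₁ = 1.23×10^11 t = 1.230×10^14 kg; m₂ = 4240 t = 4.240×10^6 kg; G = 6.674×10^-11 N·m²/kg².
r = 2109 m
2109 m × (1 mi / 1609 m) = 1.310 mi

1.31 mi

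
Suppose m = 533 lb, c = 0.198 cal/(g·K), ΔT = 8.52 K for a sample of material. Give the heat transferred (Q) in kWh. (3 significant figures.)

0.474 kWh

Directly: Q = mcΔT.
m = 533 lb = 241.8 kg; c = 0.198 cal/(g·K) = 828.4 J/(kg·K); ΔT = 8.52 K.
Q = 1.706×10^6 J  (the unit combination reduces to kg·m²/s² = J)
1.706×10^6 J × (1 kWh / 3.600×10^6 J) = 0.4740 kWh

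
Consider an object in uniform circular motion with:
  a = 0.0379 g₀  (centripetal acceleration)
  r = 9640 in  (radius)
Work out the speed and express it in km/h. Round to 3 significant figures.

Solving a = v²/r for v: v = √(a·r).
a = 0.0379 g₀ = 0.3717 m/s²; r = 9640 in = 244.9 m.
v = 9.540 m/s
9.540 m/s × (1 km/h / 0.2778 m/s) = 34.34 km/h

34.3 km/h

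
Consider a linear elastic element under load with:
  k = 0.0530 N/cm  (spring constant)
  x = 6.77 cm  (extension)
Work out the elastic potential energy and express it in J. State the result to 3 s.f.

0.0121 J

Directly: U = ½kx².
k = 0.0530 N/cm = 5.300 N/m; x = 6.77 cm = 0.06770 m.
U = 0.01215 J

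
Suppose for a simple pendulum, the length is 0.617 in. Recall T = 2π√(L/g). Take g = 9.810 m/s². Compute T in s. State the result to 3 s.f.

0.251 s

Directly: T = 2π√(L/g).
L = 0.617 in = 0.01567 m; g = 9.810 m/s².
T = 0.2511 s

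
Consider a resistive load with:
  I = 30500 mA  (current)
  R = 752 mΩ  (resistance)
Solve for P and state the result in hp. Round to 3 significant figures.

P is given directly by: P = I²R.
I = 30500 mA = 30.50 A; R = 752 mΩ = 0.7520 Ω.
P = 699.5 W
699.5 W × (1 hp / 745.7 W) = 0.9381 hp

0.938 hp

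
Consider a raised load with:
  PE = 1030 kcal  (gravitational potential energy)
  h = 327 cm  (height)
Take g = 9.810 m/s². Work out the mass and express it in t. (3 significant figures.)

134 t

Rearranging: m = PE/(g·h).
PE = 1030 kcal = 4.310×10^6 J; h = 327 cm = 3.270 m; g = 9.810 m/s².
m = 1.343×10^5 kg
1.343×10^5 kg × (1 t / 1000 kg) = 134.3 t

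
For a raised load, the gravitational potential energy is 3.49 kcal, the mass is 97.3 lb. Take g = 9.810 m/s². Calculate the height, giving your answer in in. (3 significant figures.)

1330 in

Rearranging PE = m·g·h for h: h = PE/(m·g).
PE = 3.49 kcal = 14602 J; m = 97.3 lb = 44.13 kg; g = 9.810 m/s².
h = 33.73 m
33.73 m × (1 in / 0.02540 m) = 1328 in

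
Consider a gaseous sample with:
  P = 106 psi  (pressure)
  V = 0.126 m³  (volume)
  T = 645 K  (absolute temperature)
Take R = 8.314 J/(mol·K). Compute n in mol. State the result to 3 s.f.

17.2 mol

From the ideal-gas law: n = PV/(RT).
P = 106 psi = 7.308×10^5 Pa; V = 0.126 m³; T = 645 K; R = 8.314 J/(mol·K).
n = 17.17 mol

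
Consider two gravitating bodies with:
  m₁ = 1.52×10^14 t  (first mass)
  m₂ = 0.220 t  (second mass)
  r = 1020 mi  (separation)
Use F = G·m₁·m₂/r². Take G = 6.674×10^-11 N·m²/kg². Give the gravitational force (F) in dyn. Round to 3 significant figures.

From Newton's law of gravitation: F = Gm₁m₂/r².
m₁ = 1.52×10^14 t = 1.520×10^17 kg; m₂ = 0.220 t = 220.0 kg; r = 1020 mi = 1.642×10^6 m; G = 6.674×10^-11 N·m²/kg².
F = 8.282×10^-4 N
8.282×10^-4 N × (1 dyn / 1.000×10^-5 N) = 82.82 dyn

82.8 dyn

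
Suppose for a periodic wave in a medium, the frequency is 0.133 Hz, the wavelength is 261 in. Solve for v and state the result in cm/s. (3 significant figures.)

Directly: v = fλ.
f = 0.133 Hz; λ = 261 in = 6.629 m.
v = 0.8817 m/s
0.8817 m/s × (1 cm/s / 0.01000 m/s) = 88.17 cm/s

88.2 cm/s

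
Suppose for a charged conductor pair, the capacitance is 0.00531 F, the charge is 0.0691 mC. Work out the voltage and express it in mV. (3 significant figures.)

Solving C = Q/V for V: V = Q/C.
C = 0.00531 F; Q = 0.0691 mC = 6.910×10^-5 C.
V = 0.01301 V
0.01301 V × (1 mV / 0.001000 V) = 13.01 mV

13.0 mV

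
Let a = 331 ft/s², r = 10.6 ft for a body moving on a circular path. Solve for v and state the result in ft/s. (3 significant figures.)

Rearranging a = v²/r for v: v = √(a·r).
a = 331 ft/s² = 100.9 m/s²; r = 10.6 ft = 3.231 m.
v = 18.05 m/s
18.05 m/s × (1 ft/s / 0.3048 m/s) = 59.23 ft/s

59.2 ft/s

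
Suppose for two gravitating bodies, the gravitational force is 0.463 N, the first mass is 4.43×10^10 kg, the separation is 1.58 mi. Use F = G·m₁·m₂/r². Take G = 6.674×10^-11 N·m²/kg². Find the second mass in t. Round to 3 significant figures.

From Newton's law of gravitation: m₂ = F·r²/(G·m₁).
F = 0.463 N; m₁ = 4.43×10^10 kg; r = 1.58 mi = 2543 m; G = 6.674×10^-11 N·m²/kg².
m₂ = 1.013×10^6 kg
1.013×10^6 kg × (1 t / 1000 kg) = 1013 t

1010 t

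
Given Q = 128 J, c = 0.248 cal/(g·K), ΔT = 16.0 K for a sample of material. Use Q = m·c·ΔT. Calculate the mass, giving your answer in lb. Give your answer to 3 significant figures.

Solving Q = m·c·ΔT for m: m = Q/(c·ΔT).
Q = 128 J; c = 0.248 cal/(g·K) = 1038 J/(kg·K); ΔT = 16.0 K.
m = 0.007710 kg
0.007710 kg × (1 lb / 0.4536 kg) = 0.01700 lb

0.0170 lb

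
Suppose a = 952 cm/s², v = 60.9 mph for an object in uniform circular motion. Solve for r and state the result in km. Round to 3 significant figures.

Rearranging a = v²/r for r: r = v²/a.
a = 952 cm/s² = 9.520 m/s²; v = 60.9 mph = 27.22 m/s.
r = 77.86 m
77.86 m × (1 km / 1000 m) = 0.07786 km

0.0779 km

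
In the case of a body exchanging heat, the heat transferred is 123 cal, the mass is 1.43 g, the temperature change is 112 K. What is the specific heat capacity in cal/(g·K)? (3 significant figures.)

0.768 cal/(g·K)

Rearranging Q = m·c·ΔT for c: c = Q/(m·ΔT).
Q = 123 cal = 514.6 J; m = 1.43 g = 0.001430 kg; ΔT = 112 K.
c = 3213 J/(kg·K)
3213 J/(kg·K) × (1 cal/(g·K) / 4184 J/(kg·K)) = 0.7680 cal/(g·K)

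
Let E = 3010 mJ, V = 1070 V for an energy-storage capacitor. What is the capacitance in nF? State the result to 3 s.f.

5260 nF

Rearranging E = ½C·V² for C: C = 2E/V².
E = 3010 mJ = 3.010 J; V = 1070 V.
C = 5.258×10^-6 F
5.258×10^-6 F × (1 nF / 1.000×10^-9 F) = 5258 nF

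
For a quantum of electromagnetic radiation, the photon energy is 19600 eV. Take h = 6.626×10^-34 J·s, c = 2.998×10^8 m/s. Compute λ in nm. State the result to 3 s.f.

Rearranging: λ = hc/E.
E = 19600 eV = 3.140×10^-15 J; h = 6.626×10^-34 J·s; c = 2.998×10^8 m/s.
λ = 6.326×10^-11 m
6.326×10^-11 m × (1 nm / 1.000×10^-9 m) = 0.06326 nm

0.0633 nm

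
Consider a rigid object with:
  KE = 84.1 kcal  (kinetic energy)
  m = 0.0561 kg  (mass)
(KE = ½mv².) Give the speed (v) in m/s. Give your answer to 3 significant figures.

3540 m/s

Solving KE = ½mv² for v: v = √(2·KE/m).
KE = 84.1 kcal = 3.519×10^5 J; m = 0.0561 kg.
v = 3542 m/s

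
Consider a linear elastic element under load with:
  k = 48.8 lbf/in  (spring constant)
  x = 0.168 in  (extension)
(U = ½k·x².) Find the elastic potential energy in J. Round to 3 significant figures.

Directly: U = ½kx².
k = 48.8 lbf/in = 8546 N/m; x = 0.168 in = 0.004267 m.
U = 0.07781 J

0.0778 J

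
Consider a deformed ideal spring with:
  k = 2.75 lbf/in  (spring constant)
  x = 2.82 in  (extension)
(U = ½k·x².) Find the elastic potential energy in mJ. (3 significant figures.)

Directly: U = ½kx².
k = 2.75 lbf/in = 481.6 N/m; x = 2.82 in = 0.07163 m.
U = 1.235 J
1.235 J × (1 mJ / 0.001000 J) = 1235 mJ

1240 mJ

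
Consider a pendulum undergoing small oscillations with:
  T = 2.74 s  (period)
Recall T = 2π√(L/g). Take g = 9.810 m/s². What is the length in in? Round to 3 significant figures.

73.4 in

Rearranging: L = g·(T/2π)².
T = 2.74 s; g = 9.810 m/s².
L = 1.866 m
1.866 m × (1 in / 0.02540 m) = 73.45 in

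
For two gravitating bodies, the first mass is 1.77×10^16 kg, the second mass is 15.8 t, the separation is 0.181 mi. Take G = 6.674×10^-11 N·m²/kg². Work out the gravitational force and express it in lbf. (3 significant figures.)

From Newton's law of gravitation: F = Gm₁m₂/r².
m₁ = 1.77×10^16 kg; m₂ = 15.8 t = 15800 kg; r = 0.181 mi = 291.3 m; G = 6.674×10^-11 N·m²/kg².
F = 2.200×10^5 N
2.200×10^5 N × (1 lbf / 4.448 N) = 49451 lbf

49500 lbf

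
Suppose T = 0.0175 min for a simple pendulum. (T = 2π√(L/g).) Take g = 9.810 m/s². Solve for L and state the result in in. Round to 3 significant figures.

10.8 in

Rearranging T = 2π√(L/g) for L: L = g·(T/2π)².
T = 0.0175 min = 1.050 s; g = 9.810 m/s².
L = 0.2740 m
0.2740 m × (1 in / 0.02540 m) = 10.79 in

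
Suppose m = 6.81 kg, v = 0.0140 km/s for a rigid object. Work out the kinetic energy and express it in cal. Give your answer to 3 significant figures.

KE is given directly by: KE = ½mv².
m = 6.81 kg; v = 0.0140 km/s = 14.00 m/s.
KE = 667.4 J
667.4 J × (1 cal / 4.184 J) = 159.5 cal

160 cal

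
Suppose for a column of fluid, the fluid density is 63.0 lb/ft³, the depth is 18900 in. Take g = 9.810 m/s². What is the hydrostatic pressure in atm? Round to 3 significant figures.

Directly: P = ρgh.
ρ = 63.0 lb/ft³ = 1009 kg/m³; h = 18900 in = 480.1 m; g = 9.810 m/s².
P = 4.753×10^6 Pa  (the unit combination reduces to kg/(m·s²) = Pa)
4.753×10^6 Pa × (1 atm / 1.013×10^5 Pa) = 46.90 atm

46.9 atm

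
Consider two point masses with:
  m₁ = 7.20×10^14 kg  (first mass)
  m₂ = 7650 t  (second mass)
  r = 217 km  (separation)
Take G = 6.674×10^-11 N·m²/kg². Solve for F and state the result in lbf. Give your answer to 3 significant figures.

1.75 lbf

From Newton's law of gravitation: F = Gm₁m₂/r².
m₁ = 7.20×10^14 kg; m₂ = 7650 t = 7.650×10^6 kg; r = 217 km = 2.170×10^5 m; G = 6.674×10^-11 N·m²/kg².
F = 7.807 N  (the unit combination reduces to kg·m/s² = N)
7.807 N × (1 lbf / 4.448 N) = 1.755 lbf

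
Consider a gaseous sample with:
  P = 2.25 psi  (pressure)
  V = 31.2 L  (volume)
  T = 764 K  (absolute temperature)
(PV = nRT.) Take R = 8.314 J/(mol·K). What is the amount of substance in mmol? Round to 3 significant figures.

From the ideal-gas law: n = PV/(RT).
P = 2.25 psi = 15513 Pa; V = 31.2 L = 0.03120 m³; T = 764 K; R = 8.314 J/(mol·K).
n = 0.07620 mol
0.07620 mol × (1 mmol / 0.001000 mol) = 76.20 mmol

76.2 mmol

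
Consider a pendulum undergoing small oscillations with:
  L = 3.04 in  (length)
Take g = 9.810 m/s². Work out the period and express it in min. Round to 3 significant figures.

T is given directly by: T = 2π√(L/g).
L = 3.04 in = 0.07722 m; g = 9.810 m/s².
T = 0.5574 s
0.5574 s × (1 min / 60.00 s) = 0.009291 min

0.00929 min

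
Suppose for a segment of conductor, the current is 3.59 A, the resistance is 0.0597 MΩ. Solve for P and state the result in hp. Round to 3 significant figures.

1030 hp

P is given directly by: P = I²R.
I = 3.59 A; R = 0.0597 MΩ = 59700 Ω.
P = 7.694×10^5 W  (the unit combination reduces to kg·m²/s³ = W)
7.694×10^5 W × (1 hp / 745.7 W) = 1032 hp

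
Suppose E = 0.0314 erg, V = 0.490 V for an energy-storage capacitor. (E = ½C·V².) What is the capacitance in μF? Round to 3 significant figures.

Rearranging: C = 2E/V².
E = 0.0314 erg = 3.140×10^-9 J; V = 0.490 V.
C = 2.616×10^-8 F
2.616×10^-8 F × (1 μF / 1.000×10^-6 F) = 0.02616 μF

0.0262 μF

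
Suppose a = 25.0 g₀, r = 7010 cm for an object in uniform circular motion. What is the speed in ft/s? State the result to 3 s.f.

Rearranging: v = √(a·r).
a = 25.0 g₀ = 245.2 m/s²; r = 7010 cm = 70.10 m.
v = 131.1 m/s
131.1 m/s × (1 ft/s / 0.3048 m/s) = 430.1 ft/s

430 ft/s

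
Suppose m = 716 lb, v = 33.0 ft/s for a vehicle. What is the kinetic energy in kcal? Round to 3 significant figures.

Directly: KE = ½mv².
m = 716 lb = 324.8 kg; v = 33.0 ft/s = 10.06 m/s.
KE = 16429 J
16429 J × (1 kcal / 4184 J) = 3.927 kcal

3.93 kcal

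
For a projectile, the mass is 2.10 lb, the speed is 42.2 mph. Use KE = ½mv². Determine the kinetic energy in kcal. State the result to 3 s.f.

KE is given directly by: KE = ½mv².
m = 2.10 lb = 0.9525 kg; v = 42.2 mph = 18.87 m/s.
KE = 169.5 J
169.5 J × (1 kcal / 4184 J) = 0.04051 kcal

0.0405 kcal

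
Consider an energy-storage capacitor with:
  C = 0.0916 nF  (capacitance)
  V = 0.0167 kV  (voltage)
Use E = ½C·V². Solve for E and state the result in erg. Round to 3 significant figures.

0.128 erg

E is given directly by: E = ½CV².
C = 0.0916 nF = 9.160×10^-11 F; V = 0.0167 kV = 16.70 V.
E = 1.277×10^-8 J
1.277×10^-8 J × (1 erg / 1.000×10^-7 J) = 0.1277 erg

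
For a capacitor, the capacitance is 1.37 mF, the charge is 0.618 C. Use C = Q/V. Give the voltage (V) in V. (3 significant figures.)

451 V

Rearranging: V = Q/C.
C = 1.37 mF = 0.001370 F; Q = 0.618 C.
V = 451.1 V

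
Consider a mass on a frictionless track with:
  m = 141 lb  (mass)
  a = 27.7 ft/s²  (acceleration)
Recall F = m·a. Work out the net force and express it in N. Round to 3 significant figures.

540 N

F is given directly by: F = m·a.
m = 141 lb = 63.96 kg; a = 27.7 ft/s² = 8.443 m/s².
F = 540.0 N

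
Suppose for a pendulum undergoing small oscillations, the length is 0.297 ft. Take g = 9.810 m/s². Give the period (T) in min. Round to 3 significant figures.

0.0101 min

Directly: T = 2π√(L/g).
L = 0.297 ft = 0.09053 m; g = 9.810 m/s².
T = 0.6036 s
0.6036 s × (1 min / 60.00 s) = 0.01006 min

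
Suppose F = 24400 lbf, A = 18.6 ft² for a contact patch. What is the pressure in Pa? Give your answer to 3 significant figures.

Directly: P = F/A.
F = 24400 lbf = 1.085×10^5 N; A = 18.6 ft² = 1.728 m².
P = 62811 Pa  (the unit combination reduces to kg/(m·s²) = Pa)

62800 Pa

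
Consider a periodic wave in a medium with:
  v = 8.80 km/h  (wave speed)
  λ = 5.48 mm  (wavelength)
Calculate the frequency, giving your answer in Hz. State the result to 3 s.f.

446 Hz

Solving v = f·λ for f: f = v/λ.
v = 8.80 km/h = 2.444 m/s; λ = 5.48 mm = 0.005480 m.
f = 446.1 Hz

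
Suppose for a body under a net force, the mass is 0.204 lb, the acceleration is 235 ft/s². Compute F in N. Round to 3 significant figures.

6.63 N

From Newton's second law: F = m·a.
m = 0.204 lb = 0.09253 kg; a = 235 ft/s² = 71.63 m/s².
F = 6.628 N  (the unit combination reduces to kg·m/s² = N)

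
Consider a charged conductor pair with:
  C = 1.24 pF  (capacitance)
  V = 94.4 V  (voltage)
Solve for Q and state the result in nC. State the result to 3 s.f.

Solving C = Q/V for Q: Q = CV.
C = 1.24 pF = 1.240×10^-12 F; V = 94.4 V.
Q = 1.171×10^-10 C  (the unit combination reduces to A·s = C)
1.171×10^-10 C × (1 nC / 1.000×10^-9 C) = 0.1171 nC

0.117 nC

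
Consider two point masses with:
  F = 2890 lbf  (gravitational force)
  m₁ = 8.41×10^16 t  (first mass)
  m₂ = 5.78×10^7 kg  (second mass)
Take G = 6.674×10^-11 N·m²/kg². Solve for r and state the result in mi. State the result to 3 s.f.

Solving F = G·m₁·m₂/r² for r: r = √(G·m₁m₂/F).
F = 2890 lbf = 12855 N; m₁ = 8.41×10^16 t = 8.410×10^19 kg; m₂ = 5.78×10^7 kg; G = 6.674×10^-11 N·m²/kg².
r = 5.024×10^6 m
5.024×10^6 m × (1 mi / 1609 m) = 3122 mi

3120 mi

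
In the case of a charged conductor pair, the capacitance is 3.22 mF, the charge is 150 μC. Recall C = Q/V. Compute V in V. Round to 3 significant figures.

Rearranging C = Q/V for V: V = Q/C.
C = 3.22 mF = 0.003220 F; Q = 150 μC = 1.500×10^-4 C.
V = 0.04658 V  (the unit combination reduces to kg·m²/(A·s³) = V)

0.0466 V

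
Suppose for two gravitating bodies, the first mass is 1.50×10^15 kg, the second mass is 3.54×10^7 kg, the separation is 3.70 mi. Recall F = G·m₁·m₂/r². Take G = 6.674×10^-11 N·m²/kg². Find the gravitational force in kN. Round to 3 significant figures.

99.9 kN

From Newton's law of gravitation: F = Gm₁m₂/r².
m₁ = 1.50×10^15 kg; m₂ = 3.54×10^7 kg; r = 3.70 mi = 5955 m; G = 6.674×10^-11 N·m²/kg².
F = 99949 N
99949 N × (1 kN / 1000 N) = 99.95 kN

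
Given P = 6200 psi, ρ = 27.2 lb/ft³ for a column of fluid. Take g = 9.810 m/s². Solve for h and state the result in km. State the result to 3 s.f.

10.0 km

Rearranging P = ρ·g·h for h: h = P/(ρ·g).
P = 6200 psi = 4.275×10^7 Pa; ρ = 27.2 lb/ft³ = 435.7 kg/m³; g = 9.810 m/s².
h = 10001 m
10001 m × (1 km / 1000 m) = 10.00 km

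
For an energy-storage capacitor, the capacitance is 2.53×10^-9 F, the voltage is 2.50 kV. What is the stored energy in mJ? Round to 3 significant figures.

E is given directly by: E = ½CV².
C = 2.53×10^-9 F; V = 2.50 kV = 2500 V.
E = 0.007906 J
0.007906 J × (1 mJ / 0.001000 J) = 7.906 mJ

7.91 mJ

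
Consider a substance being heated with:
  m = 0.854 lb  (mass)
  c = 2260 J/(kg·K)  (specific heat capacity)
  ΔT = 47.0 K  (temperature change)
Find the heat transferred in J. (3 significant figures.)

41100 J

Directly: Q = mcΔT.
m = 0.854 lb = 0.3874 kg; c = 2260 J/(kg·K); ΔT = 47.0 K.
Q = 41146 J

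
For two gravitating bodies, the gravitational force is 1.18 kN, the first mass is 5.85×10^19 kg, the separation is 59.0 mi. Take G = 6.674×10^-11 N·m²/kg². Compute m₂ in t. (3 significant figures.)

Solving F = G·m₁·m₂/r² for m₂: m₂ = F·r²/(G·m₁).
F = 1.18 kN = 1180 N; m₁ = 5.85×10^19 kg; r = 59.0 mi = 94951 m; G = 6.674×10^-11 N·m²/kg².
m₂ = 2725 kg
2725 kg × (1 t / 1000 kg) = 2.725 t

2.72 t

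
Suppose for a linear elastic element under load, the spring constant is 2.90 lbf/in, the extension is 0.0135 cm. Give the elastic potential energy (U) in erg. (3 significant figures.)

46.3 erg

Directly: U = ½kx².
k = 2.90 lbf/in = 507.9 N/m; x = 0.0135 cm = 1.350×10^-4 m.
U = 4.628×10^-6 J  (the unit combination reduces to kg·m²/s² = J)
4.628×10^-6 J × (1 erg / 1.000×10^-7 J) = 46.28 erg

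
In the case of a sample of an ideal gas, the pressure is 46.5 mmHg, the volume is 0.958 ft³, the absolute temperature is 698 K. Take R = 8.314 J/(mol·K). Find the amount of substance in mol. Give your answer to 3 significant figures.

0.0290 mol

Rearranging PV = nRT for n: n = PV/(RT).
P = 46.5 mmHg = 6199 Pa; V = 0.958 ft³ = 0.02713 m³; T = 698 K; R = 8.314 J/(mol·K).
n = 0.02898 mol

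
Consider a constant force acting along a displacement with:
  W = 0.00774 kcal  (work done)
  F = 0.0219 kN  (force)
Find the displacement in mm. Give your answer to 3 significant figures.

Rearranging W = F·d for d: d = W/F.
W = 0.00774 kcal = 32.38 J; F = 0.0219 kN = 21.90 N.
d = 1.479 m
1.479 m × (1 mm / 0.001000 m) = 1479 mm

1480 mm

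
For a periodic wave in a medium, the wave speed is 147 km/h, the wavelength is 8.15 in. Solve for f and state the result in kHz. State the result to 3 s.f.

0.197 kHz

Rearranging v = f·λ for f: f = v/λ.
v = 147 km/h = 40.83 m/s; λ = 8.15 in = 0.2070 m.
f = 197.3 Hz
197.3 Hz × (1 kHz / 1000 Hz) = 0.1973 kHz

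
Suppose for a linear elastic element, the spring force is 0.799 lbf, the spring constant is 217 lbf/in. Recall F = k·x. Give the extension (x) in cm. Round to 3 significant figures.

Rearranging: x = F/k.
F = 0.799 lbf = 3.554 N; k = 217 lbf/in = 38003 N/m.
x = 9.352×10^-5 m
9.352×10^-5 m × (1 cm / 0.01000 m) = 0.009352 cm

0.00935 cm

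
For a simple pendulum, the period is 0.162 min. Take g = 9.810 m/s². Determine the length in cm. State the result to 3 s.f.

Rearranging: L = g·(T/2π)².
T = 0.162 min = 9.720 s; g = 9.810 m/s².
L = 23.48 m
23.48 m × (1 cm / 0.01000 m) = 2348 cm

2350 cm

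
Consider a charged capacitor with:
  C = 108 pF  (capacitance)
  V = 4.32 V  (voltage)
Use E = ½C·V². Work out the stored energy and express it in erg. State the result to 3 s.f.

0.0101 erg

Directly: E = ½CV².
C = 108 pF = 1.080×10^-10 F; V = 4.32 V.
E = 1.008×10^-9 J
1.008×10^-9 J × (1 erg / 1.000×10^-7 J) = 0.01008 erg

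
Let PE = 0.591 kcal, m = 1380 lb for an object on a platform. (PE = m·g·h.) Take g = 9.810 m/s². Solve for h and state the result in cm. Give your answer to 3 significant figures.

40.3 cm

Rearranging: h = PE/(m·g).
PE = 0.591 kcal = 2473 J; m = 1380 lb = 626.0 kg; g = 9.810 m/s².
h = 0.4027 m
0.4027 m × (1 cm / 0.01000 m) = 40.27 cm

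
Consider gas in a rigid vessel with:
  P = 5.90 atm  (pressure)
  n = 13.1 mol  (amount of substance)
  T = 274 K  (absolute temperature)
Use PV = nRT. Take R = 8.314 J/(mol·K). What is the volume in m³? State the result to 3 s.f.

Rearranging PV = nRT for V: V = nRT/P.
P = 5.90 atm = 5.978×10^5 Pa; n = 13.1 mol; T = 274 K; R = 8.314 J/(mol·K).
V = 0.04992 m³

0.0499 m³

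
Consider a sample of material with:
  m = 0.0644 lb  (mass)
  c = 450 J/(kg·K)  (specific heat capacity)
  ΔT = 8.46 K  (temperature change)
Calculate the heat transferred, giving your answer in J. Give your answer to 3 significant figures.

111 J

Q is given directly by: Q = mcΔT.
m = 0.0644 lb = 0.02921 kg; c = 450 J/(kg·K); ΔT = 8.46 K.
Q = 111.2 J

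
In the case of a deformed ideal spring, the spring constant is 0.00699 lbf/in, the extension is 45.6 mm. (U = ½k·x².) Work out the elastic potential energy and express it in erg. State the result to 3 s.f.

Directly: U = ½kx².
k = 0.00699 lbf/in = 1.224 N/m; x = 45.6 mm = 0.04560 m.
U = 0.001273 J
0.001273 J × (1 erg / 1.000×10^-7 J) = 12727 erg

12700 erg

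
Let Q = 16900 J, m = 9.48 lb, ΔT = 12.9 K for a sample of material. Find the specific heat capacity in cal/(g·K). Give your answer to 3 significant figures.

0.0728 cal/(g·K)

Rearranging Q = m·c·ΔT for c: c = Q/(m·ΔT).
Q = 16900 J; m = 9.48 lb = 4.300 kg; ΔT = 12.9 K.
c = 304.7 J/(kg·K)
304.7 J/(kg·K) × (1 cal/(g·K) / 4184 J/(kg·K)) = 0.07282 cal/(g·K)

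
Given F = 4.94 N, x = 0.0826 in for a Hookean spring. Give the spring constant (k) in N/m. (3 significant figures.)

2350 N/m

From Hooke's law: k = F/x.
F = 4.94 N; x = 0.0826 in = 0.002098 m.
k = 2355 N/m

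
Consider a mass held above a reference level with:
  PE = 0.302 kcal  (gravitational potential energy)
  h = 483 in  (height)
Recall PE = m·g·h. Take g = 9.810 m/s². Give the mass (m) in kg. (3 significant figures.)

Solving PE = m·g·h for m: m = PE/(g·h).
PE = 0.302 kcal = 1264 J; h = 483 in = 12.27 m; g = 9.810 m/s².
m = 10.50 kg

10.5 kg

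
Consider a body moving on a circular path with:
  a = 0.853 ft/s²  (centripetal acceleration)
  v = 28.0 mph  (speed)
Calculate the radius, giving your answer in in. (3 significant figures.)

23700 in

Solving a = v²/r for r: r = v²/a.
a = 0.853 ft/s² = 0.2600 m/s²; v = 28.0 mph = 12.52 m/s.
r = 602.6 m
602.6 m × (1 in / 0.02540 m) = 23725 in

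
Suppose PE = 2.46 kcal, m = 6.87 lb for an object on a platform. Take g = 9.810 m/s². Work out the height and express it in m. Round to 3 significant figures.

Rearranging: h = PE/(m·g).
PE = 2.46 kcal = 10293 J; m = 6.87 lb = 3.116 kg; g = 9.810 m/s².
h = 336.7 m

337 m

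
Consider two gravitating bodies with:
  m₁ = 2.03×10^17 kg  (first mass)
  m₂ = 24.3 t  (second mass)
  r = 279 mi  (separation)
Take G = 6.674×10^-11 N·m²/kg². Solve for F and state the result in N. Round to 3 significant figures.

From Newton's law of gravitation: F = Gm₁m₂/r².
m₁ = 2.03×10^17 kg; m₂ = 24.3 t = 24300 kg; r = 279 mi = 4.490×10^5 m; G = 6.674×10^-11 N·m²/kg².
F = 1.633 N

1.63 N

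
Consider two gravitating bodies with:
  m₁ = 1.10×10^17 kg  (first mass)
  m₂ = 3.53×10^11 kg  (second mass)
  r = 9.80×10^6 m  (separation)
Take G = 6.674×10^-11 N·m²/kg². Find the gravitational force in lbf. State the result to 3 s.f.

Directly: F = Gm₁m₂/r².
m₁ = 1.10×10^17 kg; m₂ = 3.53×10^11 kg; r = 9.80×10^6 m; G = 6.674×10^-11 N·m²/kg².
F = 26984 N  (the unit combination reduces to kg·m/s² = N)
26984 N × (1 lbf / 4.448 N) = 6066 lbf

6070 lbf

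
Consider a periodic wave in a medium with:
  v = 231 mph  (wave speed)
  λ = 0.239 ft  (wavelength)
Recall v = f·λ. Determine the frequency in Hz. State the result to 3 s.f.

Rearranging v = f·λ for f: f = v/λ.
v = 231 mph = 103.3 m/s; λ = 0.239 ft = 0.07285 m.
f = 1418 Hz

1420 Hz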